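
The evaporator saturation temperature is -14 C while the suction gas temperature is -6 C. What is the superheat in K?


Superheat = T_suction - T_evap
Superheat = -6 - (-14)
Superheat = 8 K

8


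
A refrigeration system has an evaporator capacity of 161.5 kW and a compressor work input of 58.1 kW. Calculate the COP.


COP = Q_evap / W
COP = 161.5 / 58.1
COP = 2.78

2.78


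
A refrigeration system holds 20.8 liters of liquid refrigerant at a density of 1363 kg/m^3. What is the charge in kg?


Charge = V * rho / 1000
Charge = 20.8 * 1363 / 1000
Charge = 28.35 kg

28.35


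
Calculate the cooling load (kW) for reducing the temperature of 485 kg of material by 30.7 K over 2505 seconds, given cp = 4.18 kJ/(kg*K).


Q = m * cp * dT / t
Q = 485 * 4.18 * 30.7 / 2505
Q = 24.846 kW

24.846


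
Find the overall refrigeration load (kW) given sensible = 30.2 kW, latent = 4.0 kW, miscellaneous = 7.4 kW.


Q_total = Q_s + Q_l + Q_misc
Q_total = 30.2 + 4.0 + 7.4
Q_total = 41.6 kW

41.6


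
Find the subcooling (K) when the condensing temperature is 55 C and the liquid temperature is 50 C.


Subcooling = T_cond - T_liquid
Subcooling = 55 - 50
Subcooling = 5 K

5


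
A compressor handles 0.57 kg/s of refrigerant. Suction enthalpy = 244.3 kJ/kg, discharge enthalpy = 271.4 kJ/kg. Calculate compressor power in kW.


dh = 271.4 - 244.3 = 27.1 kJ/kg
W = m_dot * dh = 0.57 * 27.1 = 15.45 kW

15.45


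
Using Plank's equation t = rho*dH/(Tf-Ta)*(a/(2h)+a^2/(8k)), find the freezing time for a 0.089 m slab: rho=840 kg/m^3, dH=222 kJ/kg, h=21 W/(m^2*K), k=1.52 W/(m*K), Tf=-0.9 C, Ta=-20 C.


dT = -0.9 - (-20) = 19.1 K
term1 = a/(2h) = 0.089/(2*21) = 0.002119047619
term2 = a^2/(8k) = 0.089^2/(8*1.52) = 0.0006513980263
t = rho*dH*1000/dT * (term1 + term2)
t = 840*222*1000/19.1 * (0.002119047619 + 0.0006513980263)
t = 27049 s

27049


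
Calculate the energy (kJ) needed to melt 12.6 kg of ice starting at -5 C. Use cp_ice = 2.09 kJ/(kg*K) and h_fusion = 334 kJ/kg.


Sensible heat = cp * dT = 2.09 * 5 = 10.45 kJ/kg
Total per kg = 10.45 + 334 = 344.45 kJ/kg
Q = m * total = 12.6 * 344.45
Q = 4340.1 kJ

4340.1


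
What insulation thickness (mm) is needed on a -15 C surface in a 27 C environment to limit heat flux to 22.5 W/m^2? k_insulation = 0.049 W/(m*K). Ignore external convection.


dT = 27 - (-15) = 42 K
thickness = k * dT / q_max * 1000
thickness = 0.049 * 42 / 22.5 * 1000
thickness = 91.5 mm

91.5


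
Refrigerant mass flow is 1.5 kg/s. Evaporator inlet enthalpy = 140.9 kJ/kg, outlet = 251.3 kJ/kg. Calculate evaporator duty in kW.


dh = 251.3 - 140.9 = 110.4 kJ/kg
Q_evap = m_dot * dh = 1.5 * 110.4
Q_evap = 165.6 kW

165.6


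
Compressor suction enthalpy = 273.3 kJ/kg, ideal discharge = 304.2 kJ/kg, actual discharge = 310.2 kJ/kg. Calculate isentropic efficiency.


dh_ideal = 304.2 - 273.3 = 30.9 kJ/kg
dh_actual = 310.2 - 273.3 = 36.9 kJ/kg
eta_s = dh_ideal / dh_actual = 30.9 / 36.9
eta_s = 0.8374

0.8374


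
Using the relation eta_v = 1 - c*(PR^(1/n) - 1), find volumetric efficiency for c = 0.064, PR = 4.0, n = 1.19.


PR^(1/n) = 4.0^(1/1.19) = 3.20577299
eta_v = 1 - 0.064 * (3.20577299 - 1)
eta_v = 0.8588

0.8588


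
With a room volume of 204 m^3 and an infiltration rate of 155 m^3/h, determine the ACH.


ACH = flow / volume
ACH = 155 / 204
ACH = 0.76

0.76


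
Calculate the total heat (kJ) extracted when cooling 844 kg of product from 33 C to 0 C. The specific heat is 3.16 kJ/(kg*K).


dT = 33 - (0) = 33 K
Q = m * cp * dT = 844 * 3.16 * 33
Q = 88012 kJ

88012


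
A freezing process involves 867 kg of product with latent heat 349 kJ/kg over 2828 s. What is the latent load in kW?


Q_lat = m * h_fg / t
Q_lat = 867 * 349 / 2828
Q_lat = 107.0 kW

107.0


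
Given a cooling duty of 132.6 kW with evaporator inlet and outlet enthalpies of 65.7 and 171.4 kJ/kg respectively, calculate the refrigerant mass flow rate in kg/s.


dh = 171.4 - 65.7 = 105.7 kJ/kg
m_dot = Q / dh = 132.6 / 105.7 = 1.2545 kg/s

1.2545


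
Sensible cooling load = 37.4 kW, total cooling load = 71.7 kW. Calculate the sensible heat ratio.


SHR = Q_sensible / Q_total
SHR = 37.4 / 71.7
SHR = 0.522

0.522


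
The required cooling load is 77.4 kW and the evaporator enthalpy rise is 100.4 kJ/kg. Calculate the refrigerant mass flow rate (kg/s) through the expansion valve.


m_dot = Q / dh
m_dot = 77.4 / 100.4
m_dot = 0.7709 kg/s

0.7709


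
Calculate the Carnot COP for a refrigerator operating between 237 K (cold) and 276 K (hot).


dT = 276 - 237 = 39 K
COP_carnot = T_cold / dT = 237 / 39
COP_carnot = 6.077

6.077


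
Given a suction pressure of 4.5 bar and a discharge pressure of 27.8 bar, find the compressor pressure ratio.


PR = P_high / P_low
PR = 27.8 / 4.5
PR = 6.178

6.178


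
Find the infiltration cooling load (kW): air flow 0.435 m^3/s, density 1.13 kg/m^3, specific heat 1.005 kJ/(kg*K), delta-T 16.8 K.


Q = V_dot * rho * cp * dT
Q = 0.435 * 1.13 * 1.005 * 16.8
Q = 8.299 kW

8.299


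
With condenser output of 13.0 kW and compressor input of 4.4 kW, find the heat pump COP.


COP_hp = Q_cond / W
COP_hp = 13.0 / 4.4
COP_hp = 2.955

2.955


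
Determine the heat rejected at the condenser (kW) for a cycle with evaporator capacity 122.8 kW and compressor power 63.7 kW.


Q_cond = Q_evap + W
Q_cond = 122.8 + 63.7
Q_cond = 186.5 kW

186.5


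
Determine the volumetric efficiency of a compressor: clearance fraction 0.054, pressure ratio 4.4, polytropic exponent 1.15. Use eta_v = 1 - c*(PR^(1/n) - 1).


PR^(1/n) = 4.4^(1/1.15) = 3.62680384
eta_v = 1 - 0.054 * (3.62680384 - 1)
eta_v = 0.8582

0.8582


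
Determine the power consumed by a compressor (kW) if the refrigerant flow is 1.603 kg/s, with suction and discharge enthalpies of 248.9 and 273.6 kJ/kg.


dh = 273.6 - 248.9 = 24.7 kJ/kg
W = m_dot * dh = 1.603 * 24.7 = 39.59 kW

39.59


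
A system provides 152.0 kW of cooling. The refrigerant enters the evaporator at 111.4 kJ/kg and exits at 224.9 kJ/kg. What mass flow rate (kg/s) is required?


dh = 224.9 - 111.4 = 113.5 kJ/kg
m_dot = Q / dh = 152.0 / 113.5 = 1.3392 kg/s

1.3392


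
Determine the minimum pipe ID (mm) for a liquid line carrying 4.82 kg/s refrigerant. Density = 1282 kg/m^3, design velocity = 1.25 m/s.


A = m_dot / (rho * v) = 4.82 / (1282 * 1.25) = 0.003007800312 m^2
d = sqrt(4*A/pi) * 1000
d = 61.9 mm

61.9


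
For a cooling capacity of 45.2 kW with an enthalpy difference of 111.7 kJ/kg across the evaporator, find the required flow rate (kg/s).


m_dot = Q / dh
m_dot = 45.2 / 111.7
m_dot = 0.4047 kg/s

0.4047


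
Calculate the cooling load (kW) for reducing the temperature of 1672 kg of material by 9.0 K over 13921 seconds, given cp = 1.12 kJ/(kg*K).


Q = m * cp * dT / t
Q = 1672 * 1.12 * 9.0 / 13921
Q = 1.211 kW

1.211


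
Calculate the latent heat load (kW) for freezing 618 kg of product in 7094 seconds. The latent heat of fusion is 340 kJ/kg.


Q_lat = m * h_fg / t
Q_lat = 618 * 340 / 7094
Q_lat = 29.62 kW

29.62


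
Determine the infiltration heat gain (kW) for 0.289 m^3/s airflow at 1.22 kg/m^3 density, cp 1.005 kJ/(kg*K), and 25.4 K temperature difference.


Q = V_dot * rho * cp * dT
Q = 0.289 * 1.22 * 1.005 * 25.4
Q = 9.0 kW

9.0


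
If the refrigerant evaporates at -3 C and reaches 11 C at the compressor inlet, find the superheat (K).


Superheat = T_suction - T_evap
Superheat = 11 - (-3)
Superheat = 14 K

14


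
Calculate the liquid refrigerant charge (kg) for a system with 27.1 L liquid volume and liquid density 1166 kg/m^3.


Charge = V * rho / 1000
Charge = 27.1 * 1166 / 1000
Charge = 31.6 kg

31.6


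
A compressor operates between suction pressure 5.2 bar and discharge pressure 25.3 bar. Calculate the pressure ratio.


PR = P_high / P_low
PR = 25.3 / 5.2
PR = 4.865

4.865


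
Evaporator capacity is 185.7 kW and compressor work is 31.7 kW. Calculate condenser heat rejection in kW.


Q_cond = Q_evap + W
Q_cond = 185.7 + 31.7
Q_cond = 217.4 kW

217.4


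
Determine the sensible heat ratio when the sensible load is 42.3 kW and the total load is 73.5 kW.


SHR = Q_sensible / Q_total
SHR = 42.3 / 73.5
SHR = 0.576

0.576


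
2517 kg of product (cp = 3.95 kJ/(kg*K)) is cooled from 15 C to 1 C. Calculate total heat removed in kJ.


dT = 15 - (1) = 14 K
Q = m * cp * dT = 2517 * 3.95 * 14
Q = 139190 kJ

139190


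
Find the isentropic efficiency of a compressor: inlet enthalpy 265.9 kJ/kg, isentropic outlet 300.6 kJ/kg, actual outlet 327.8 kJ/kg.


dh_ideal = 300.6 - 265.9 = 34.7 kJ/kg
dh_actual = 327.8 - 265.9 = 61.9 kJ/kg
eta_s = dh_ideal / dh_actual = 34.7 / 61.9
eta_s = 0.5606

0.5606


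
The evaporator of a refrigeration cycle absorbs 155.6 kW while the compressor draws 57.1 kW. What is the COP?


COP = Q_evap / W
COP = 155.6 / 57.1
COP = 2.725

2.725


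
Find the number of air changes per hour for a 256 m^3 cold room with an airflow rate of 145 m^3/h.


ACH = flow / volume
ACH = 145 / 256
ACH = 0.566

0.566


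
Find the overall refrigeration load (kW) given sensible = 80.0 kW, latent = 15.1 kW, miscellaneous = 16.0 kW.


Q_total = Q_s + Q_l + Q_misc
Q_total = 80.0 + 15.1 + 16.0
Q_total = 111.1 kW

111.1


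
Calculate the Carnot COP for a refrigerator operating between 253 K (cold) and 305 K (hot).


dT = 305 - 253 = 52 K
COP_carnot = T_cold / dT = 253 / 52
COP_carnot = 4.865

4.865


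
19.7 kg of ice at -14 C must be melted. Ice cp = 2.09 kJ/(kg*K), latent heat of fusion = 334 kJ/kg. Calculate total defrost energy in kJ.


Sensible heat = cp * dT = 2.09 * 14 = 29.26 kJ/kg
Total per kg = 29.26 + 334 = 363.26 kJ/kg
Q = m * total = 19.7 * 363.26
Q = 7156.2 kJ

7156.2


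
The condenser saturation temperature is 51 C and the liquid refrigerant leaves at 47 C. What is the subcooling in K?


Subcooling = T_cond - T_liquid
Subcooling = 51 - 47
Subcooling = 4 K

4


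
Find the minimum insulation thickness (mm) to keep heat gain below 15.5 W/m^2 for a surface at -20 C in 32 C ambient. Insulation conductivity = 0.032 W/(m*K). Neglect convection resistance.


dT = 32 - (-20) = 52 K
thickness = k * dT / q_max * 1000
thickness = 0.032 * 52 / 15.5 * 1000
thickness = 107.4 mm

107.4


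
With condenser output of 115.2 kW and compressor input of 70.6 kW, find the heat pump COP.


COP_hp = Q_cond / W
COP_hp = 115.2 / 70.6
COP_hp = 1.632

1.632


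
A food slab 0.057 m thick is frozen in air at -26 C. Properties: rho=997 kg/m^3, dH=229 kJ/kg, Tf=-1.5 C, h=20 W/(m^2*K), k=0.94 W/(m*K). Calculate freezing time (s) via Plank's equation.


dT = -1.5 - (-26) = 24.5 K
term1 = a/(2h) = 0.057/(2*20) = 0.001425
term2 = a^2/(8k) = 0.057^2/(8*0.94) = 0.0004320478723
t = rho*dH*1000/dT * (term1 + term2)
t = 997*229*1000/24.5 * (0.001425 + 0.0004320478723)
t = 17306 s

17306


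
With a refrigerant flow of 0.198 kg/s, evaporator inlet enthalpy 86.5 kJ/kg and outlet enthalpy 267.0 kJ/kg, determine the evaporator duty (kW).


dh = 267.0 - 86.5 = 180.5 kJ/kg
Q_evap = m_dot * dh = 0.198 * 180.5
Q_evap = 35.74 kW

35.74


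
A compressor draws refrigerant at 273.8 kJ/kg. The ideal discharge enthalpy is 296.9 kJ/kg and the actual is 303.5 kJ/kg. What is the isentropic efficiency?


dh_ideal = 296.9 - 273.8 = 23.1 kJ/kg
dh_actual = 303.5 - 273.8 = 29.7 kJ/kg
eta_s = dh_ideal / dh_actual = 23.1 / 29.7
eta_s = 0.7778

0.7778


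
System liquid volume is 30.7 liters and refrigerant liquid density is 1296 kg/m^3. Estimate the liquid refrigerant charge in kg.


Charge = V * rho / 1000
Charge = 30.7 * 1296 / 1000
Charge = 39.79 kg

39.79


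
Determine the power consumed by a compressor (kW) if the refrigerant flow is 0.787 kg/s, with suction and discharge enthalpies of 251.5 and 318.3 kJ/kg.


dh = 318.3 - 251.5 = 66.8 kJ/kg
W = m_dot * dh = 0.787 * 66.8 = 52.57 kW

52.57


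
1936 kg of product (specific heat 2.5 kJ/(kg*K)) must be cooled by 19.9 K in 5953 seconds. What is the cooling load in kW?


Q = m * cp * dT / t
Q = 1936 * 2.5 * 19.9 / 5953
Q = 16.179 kW

16.179


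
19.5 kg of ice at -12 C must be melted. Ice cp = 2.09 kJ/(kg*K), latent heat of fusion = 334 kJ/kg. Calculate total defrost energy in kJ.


Sensible heat = cp * dT = 2.09 * 12 = 25.08 kJ/kg
Total per kg = 25.08 + 334 = 359.08 kJ/kg
Q = m * total = 19.5 * 359.08
Q = 7002.1 kJ

7002.1


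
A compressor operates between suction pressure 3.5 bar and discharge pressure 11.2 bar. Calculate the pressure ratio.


PR = P_high / P_low
PR = 11.2 / 3.5
PR = 3.2

3.2


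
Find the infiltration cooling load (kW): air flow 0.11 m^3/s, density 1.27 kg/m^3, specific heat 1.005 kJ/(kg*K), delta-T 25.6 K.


Q = V_dot * rho * cp * dT
Q = 0.11 * 1.27 * 1.005 * 25.6
Q = 3.594 kW

3.594


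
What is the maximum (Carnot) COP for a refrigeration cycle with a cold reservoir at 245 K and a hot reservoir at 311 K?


dT = 311 - 245 = 66 K
COP_carnot = T_cold / dT = 245 / 66
COP_carnot = 3.712

3.712


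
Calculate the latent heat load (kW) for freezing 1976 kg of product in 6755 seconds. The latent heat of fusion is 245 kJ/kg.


Q_lat = m * h_fg / t
Q_lat = 1976 * 245 / 6755
Q_lat = 71.67 kW

71.67


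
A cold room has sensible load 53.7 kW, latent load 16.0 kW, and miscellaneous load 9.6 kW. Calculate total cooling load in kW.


Q_total = Q_s + Q_l + Q_misc
Q_total = 53.7 + 16.0 + 9.6
Q_total = 79.3 kW

79.3


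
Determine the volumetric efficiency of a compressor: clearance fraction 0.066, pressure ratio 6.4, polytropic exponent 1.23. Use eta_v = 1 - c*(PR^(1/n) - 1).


PR^(1/n) = 6.4^(1/1.23) = 4.52304463
eta_v = 1 - 0.066 * (4.52304463 - 1)
eta_v = 0.7675

0.7675


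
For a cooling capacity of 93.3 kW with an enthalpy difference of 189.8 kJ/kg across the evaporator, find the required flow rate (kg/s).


m_dot = Q / dh
m_dot = 93.3 / 189.8
m_dot = 0.4916 kg/s

0.4916


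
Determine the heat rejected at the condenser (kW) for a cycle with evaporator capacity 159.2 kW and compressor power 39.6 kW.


Q_cond = Q_evap + W
Q_cond = 159.2 + 39.6
Q_cond = 198.8 kW

198.8


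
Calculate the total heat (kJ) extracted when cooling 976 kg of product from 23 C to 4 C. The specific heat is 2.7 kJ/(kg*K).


dT = 23 - (4) = 19 K
Q = m * cp * dT = 976 * 2.7 * 19
Q = 50069 kJ

50069


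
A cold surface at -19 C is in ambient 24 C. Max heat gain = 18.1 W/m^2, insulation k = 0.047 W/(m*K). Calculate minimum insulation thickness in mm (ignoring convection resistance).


dT = 24 - (-19) = 43 K
thickness = k * dT / q_max * 1000
thickness = 0.047 * 43 / 18.1 * 1000
thickness = 111.7 mm

111.7


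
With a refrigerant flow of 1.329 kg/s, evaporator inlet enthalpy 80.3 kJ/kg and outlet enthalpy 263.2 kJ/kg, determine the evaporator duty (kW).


dh = 263.2 - 80.3 = 182.9 kJ/kg
Q_evap = m_dot * dh = 1.329 * 182.9
Q_evap = 243.07 kW

243.07


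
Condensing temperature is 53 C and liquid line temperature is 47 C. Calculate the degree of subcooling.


Subcooling = T_cond - T_liquid
Subcooling = 53 - 47
Subcooling = 6 K

6


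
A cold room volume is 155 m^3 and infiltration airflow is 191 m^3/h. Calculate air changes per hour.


ACH = flow / volume
ACH = 191 / 155
ACH = 1.232

1.232


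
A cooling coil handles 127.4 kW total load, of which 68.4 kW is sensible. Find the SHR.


SHR = Q_sensible / Q_total
SHR = 68.4 / 127.4
SHR = 0.537

0.537


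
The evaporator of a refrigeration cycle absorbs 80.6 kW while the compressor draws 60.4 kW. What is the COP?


COP = Q_evap / W
COP = 80.6 / 60.4
COP = 1.334

1.334


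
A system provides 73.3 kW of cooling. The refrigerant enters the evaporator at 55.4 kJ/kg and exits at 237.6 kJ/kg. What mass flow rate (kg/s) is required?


dh = 237.6 - 55.4 = 182.2 kJ/kg
m_dot = Q / dh = 73.3 / 182.2 = 0.4023 kg/s

0.4023


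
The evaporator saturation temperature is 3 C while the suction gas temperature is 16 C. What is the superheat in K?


Superheat = T_suction - T_evap
Superheat = 16 - (3)
Superheat = 13 K

13


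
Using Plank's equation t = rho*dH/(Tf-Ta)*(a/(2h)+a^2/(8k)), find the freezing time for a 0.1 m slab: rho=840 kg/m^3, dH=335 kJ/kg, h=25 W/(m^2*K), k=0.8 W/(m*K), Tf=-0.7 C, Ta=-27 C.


dT = -0.7 - (-27) = 26.3 K
term1 = a/(2h) = 0.1/(2*25) = 0.002
term2 = a^2/(8k) = 0.1^2/(8*0.8) = 0.0015625
t = rho*dH*1000/dT * (term1 + term2)
t = 840*335*1000/26.3 * (0.002 + 0.0015625)
t = 38117 s

38117


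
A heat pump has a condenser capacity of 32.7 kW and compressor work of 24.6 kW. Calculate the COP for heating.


COP_hp = Q_cond / W
COP_hp = 32.7 / 24.6
COP_hp = 1.329

1.329


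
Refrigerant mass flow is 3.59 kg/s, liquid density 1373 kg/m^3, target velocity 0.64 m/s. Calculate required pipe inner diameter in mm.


A = m_dot / (rho * v) = 3.59 / (1373 * 0.64) = 0.004085487983 m^2
d = sqrt(4*A/pi) * 1000
d = 72.1 mm

72.1


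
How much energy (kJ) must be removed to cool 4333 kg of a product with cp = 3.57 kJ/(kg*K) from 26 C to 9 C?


dT = 26 - (9) = 17 K
Q = m * cp * dT = 4333 * 3.57 * 17
Q = 262970 kJ

262970


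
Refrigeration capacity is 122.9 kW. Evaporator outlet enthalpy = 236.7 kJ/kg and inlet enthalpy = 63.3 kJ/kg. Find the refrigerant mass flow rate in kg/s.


dh = 236.7 - 63.3 = 173.4 kJ/kg
m_dot = Q / dh = 122.9 / 173.4 = 0.7088 kg/s

0.7088


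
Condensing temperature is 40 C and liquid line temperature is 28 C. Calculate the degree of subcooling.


Subcooling = T_cond - T_liquid
Subcooling = 40 - 28
Subcooling = 12 K

12


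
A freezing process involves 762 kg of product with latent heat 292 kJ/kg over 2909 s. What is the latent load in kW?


Q_lat = m * h_fg / t
Q_lat = 762 * 292 / 2909
Q_lat = 76.49 kW

76.49


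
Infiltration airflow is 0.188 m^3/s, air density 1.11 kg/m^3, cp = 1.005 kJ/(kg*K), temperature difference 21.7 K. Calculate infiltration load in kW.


Q = V_dot * rho * cp * dT
Q = 0.188 * 1.11 * 1.005 * 21.7
Q = 4.551 kW

4.551


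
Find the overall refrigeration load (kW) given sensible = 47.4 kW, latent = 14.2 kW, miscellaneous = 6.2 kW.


Q_total = Q_s + Q_l + Q_misc
Q_total = 47.4 + 14.2 + 6.2
Q_total = 67.8 kW

67.8


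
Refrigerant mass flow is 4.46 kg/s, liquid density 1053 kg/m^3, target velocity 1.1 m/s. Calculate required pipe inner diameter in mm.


A = m_dot / (rho * v) = 4.46 / (1053 * 1.1) = 0.003850470517 m^2
d = sqrt(4*A/pi) * 1000
d = 70.0 mm

70.0


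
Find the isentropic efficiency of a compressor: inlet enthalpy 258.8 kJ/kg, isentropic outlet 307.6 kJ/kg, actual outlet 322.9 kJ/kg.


dh_ideal = 307.6 - 258.8 = 48.8 kJ/kg
dh_actual = 322.9 - 258.8 = 64.1 kJ/kg
eta_s = dh_ideal / dh_actual = 48.8 / 64.1
eta_s = 0.7613

0.7613


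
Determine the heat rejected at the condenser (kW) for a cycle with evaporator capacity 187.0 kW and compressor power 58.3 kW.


Q_cond = Q_evap + W
Q_cond = 187.0 + 58.3
Q_cond = 245.3 kW

245.3


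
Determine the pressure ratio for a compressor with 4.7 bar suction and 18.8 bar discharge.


PR = P_high / P_low
PR = 18.8 / 4.7
PR = 4.0

4.0


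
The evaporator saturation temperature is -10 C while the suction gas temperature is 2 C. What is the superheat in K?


Superheat = T_suction - T_evap
Superheat = 2 - (-10)
Superheat = 12 K

12


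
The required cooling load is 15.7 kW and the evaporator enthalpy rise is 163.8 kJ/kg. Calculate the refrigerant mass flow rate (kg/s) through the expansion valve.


m_dot = Q / dh
m_dot = 15.7 / 163.8
m_dot = 0.0958 kg/s

0.0958


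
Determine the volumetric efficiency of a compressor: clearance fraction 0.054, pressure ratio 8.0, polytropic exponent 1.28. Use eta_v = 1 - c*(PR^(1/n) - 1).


PR^(1/n) = 8.0^(1/1.28) = 5.07620383
eta_v = 1 - 0.054 * (5.07620383 - 1)
eta_v = 0.7799

0.7799


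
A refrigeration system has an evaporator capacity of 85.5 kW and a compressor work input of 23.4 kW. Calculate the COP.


COP = Q_evap / W
COP = 85.5 / 23.4
COP = 3.654

3.654


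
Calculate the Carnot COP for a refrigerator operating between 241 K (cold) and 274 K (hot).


dT = 274 - 241 = 33 K
COP_carnot = T_cold / dT = 241 / 33
COP_carnot = 7.303

7.303


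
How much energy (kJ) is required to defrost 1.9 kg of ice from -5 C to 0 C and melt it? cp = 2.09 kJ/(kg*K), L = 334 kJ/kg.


Sensible heat = cp * dT = 2.09 * 5 = 10.45 kJ/kg
Total per kg = 10.45 + 334 = 344.45 kJ/kg
Q = m * total = 1.9 * 344.45
Q = 654.5 kJ

654.5


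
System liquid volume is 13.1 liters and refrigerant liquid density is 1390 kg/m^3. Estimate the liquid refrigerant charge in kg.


Charge = V * rho / 1000
Charge = 13.1 * 1390 / 1000
Charge = 18.21 kg

18.21


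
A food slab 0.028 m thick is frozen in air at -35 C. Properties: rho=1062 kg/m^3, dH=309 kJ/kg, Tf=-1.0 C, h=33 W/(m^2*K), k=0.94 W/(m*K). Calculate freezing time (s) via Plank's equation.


dT = -1.0 - (-35) = 34.0 K
term1 = a/(2h) = 0.028/(2*33) = 0.0004242424242
term2 = a^2/(8k) = 0.028^2/(8*0.94) = 0.0001042553191
t = rho*dH*1000/dT * (term1 + term2)
t = 1062*309*1000/34.0 * (0.0004242424242 + 0.0001042553191)
t = 5101 s

5101


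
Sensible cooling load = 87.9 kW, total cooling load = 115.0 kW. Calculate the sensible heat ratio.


SHR = Q_sensible / Q_total
SHR = 87.9 / 115.0
SHR = 0.764

0.764


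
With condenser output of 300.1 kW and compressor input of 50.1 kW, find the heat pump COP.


COP_hp = Q_cond / W
COP_hp = 300.1 / 50.1
COP_hp = 5.99

5.99


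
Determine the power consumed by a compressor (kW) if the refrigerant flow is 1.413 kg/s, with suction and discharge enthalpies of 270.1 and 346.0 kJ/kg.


dh = 346.0 - 270.1 = 75.9 kJ/kg
W = m_dot * dh = 1.413 * 75.9 = 107.25 kW

107.25


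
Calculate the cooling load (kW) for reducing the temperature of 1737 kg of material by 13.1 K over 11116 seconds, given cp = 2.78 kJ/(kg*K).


Q = m * cp * dT / t
Q = 1737 * 2.78 * 13.1 / 11116
Q = 5.691 kW

5.691


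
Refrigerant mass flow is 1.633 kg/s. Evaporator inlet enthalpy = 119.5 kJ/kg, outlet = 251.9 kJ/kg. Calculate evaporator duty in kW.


dh = 251.9 - 119.5 = 132.4 kJ/kg
Q_evap = m_dot * dh = 1.633 * 132.4
Q_evap = 216.21 kW

216.21


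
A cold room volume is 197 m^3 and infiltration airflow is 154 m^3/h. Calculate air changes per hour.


ACH = flow / volume
ACH = 154 / 197
ACH = 0.782

0.782


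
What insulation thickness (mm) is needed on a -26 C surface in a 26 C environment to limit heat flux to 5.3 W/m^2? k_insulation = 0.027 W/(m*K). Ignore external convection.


dT = 26 - (-26) = 52 K
thickness = k * dT / q_max * 1000
thickness = 0.027 * 52 / 5.3 * 1000
thickness = 264.9 mm

264.9


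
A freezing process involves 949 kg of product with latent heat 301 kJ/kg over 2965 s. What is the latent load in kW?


Q_lat = m * h_fg / t
Q_lat = 949 * 301 / 2965
Q_lat = 96.34 kW

96.34


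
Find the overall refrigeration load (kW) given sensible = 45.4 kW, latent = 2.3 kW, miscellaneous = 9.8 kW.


Q_total = Q_s + Q_l + Q_misc
Q_total = 45.4 + 2.3 + 9.8
Q_total = 57.5 kW

57.5


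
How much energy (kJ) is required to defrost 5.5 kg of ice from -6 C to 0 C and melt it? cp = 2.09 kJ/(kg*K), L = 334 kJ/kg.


Sensible heat = cp * dT = 2.09 * 6 = 12.54 kJ/kg
Total per kg = 12.54 + 334 = 346.54 kJ/kg
Q = m * total = 5.5 * 346.54
Q = 1906.0 kJ

1906.0


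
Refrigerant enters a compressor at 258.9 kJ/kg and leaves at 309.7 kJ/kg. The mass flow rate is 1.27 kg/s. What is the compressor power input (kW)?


dh = 309.7 - 258.9 = 50.8 kJ/kg
W = m_dot * dh = 1.27 * 50.8 = 64.52 kW

64.52


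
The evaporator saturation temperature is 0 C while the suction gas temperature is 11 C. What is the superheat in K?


Superheat = T_suction - T_evap
Superheat = 11 - (0)
Superheat = 11 K

11


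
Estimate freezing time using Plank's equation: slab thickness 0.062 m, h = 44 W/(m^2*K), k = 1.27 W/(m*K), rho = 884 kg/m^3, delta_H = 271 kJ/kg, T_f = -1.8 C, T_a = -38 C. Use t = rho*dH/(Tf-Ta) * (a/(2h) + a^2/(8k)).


dT = -1.8 - (-38) = 36.2 K
term1 = a/(2h) = 0.062/(2*44) = 0.0007045454545
term2 = a^2/(8k) = 0.062^2/(8*1.27) = 0.0003783464567
t = rho*dH*1000/dT * (term1 + term2)
t = 884*271*1000/36.2 * (0.0007045454545 + 0.0003783464567)
t = 7166 s

7166


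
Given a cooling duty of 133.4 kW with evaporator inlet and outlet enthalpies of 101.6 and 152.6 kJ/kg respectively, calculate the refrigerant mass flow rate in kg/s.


dh = 152.6 - 101.6 = 51.0 kJ/kg
m_dot = Q / dh = 133.4 / 51.0 = 2.6157 kg/s

2.6157


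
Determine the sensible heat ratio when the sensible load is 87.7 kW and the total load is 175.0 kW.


SHR = Q_sensible / Q_total
SHR = 87.7 / 175.0
SHR = 0.501

0.501


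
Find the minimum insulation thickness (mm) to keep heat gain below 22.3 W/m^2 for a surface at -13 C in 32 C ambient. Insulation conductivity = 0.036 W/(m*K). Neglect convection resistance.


dT = 32 - (-13) = 45 K
thickness = k * dT / q_max * 1000
thickness = 0.036 * 45 / 22.3 * 1000
thickness = 72.6 mm

72.6


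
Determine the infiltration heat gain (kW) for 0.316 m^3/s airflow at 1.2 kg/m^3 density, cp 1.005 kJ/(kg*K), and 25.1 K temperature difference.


Q = V_dot * rho * cp * dT
Q = 0.316 * 1.2 * 1.005 * 25.1
Q = 9.566 kW

9.566


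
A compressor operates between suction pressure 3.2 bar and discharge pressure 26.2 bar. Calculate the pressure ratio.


PR = P_high / P_low
PR = 26.2 / 3.2
PR = 8.188

8.188


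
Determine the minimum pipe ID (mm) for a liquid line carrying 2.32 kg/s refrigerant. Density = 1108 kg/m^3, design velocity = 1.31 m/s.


A = m_dot / (rho * v) = 2.32 / (1108 * 1.31) = 0.001598368562 m^2
d = sqrt(4*A/pi) * 1000
d = 45.1 mm

45.1


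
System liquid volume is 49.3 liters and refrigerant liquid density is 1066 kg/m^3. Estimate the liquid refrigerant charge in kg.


Charge = V * rho / 1000
Charge = 49.3 * 1066 / 1000
Charge = 52.55 kg

52.55


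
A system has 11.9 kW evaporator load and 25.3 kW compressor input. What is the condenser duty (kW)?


Q_cond = Q_evap + W
Q_cond = 11.9 + 25.3
Q_cond = 37.2 kW

37.2


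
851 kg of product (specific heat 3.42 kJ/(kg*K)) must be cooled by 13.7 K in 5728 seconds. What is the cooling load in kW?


Q = m * cp * dT / t
Q = 851 * 3.42 * 13.7 / 5728
Q = 6.961 kW

6.961


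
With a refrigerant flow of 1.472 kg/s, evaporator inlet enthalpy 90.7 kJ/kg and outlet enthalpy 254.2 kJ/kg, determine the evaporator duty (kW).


dh = 254.2 - 90.7 = 163.5 kJ/kg
Q_evap = m_dot * dh = 1.472 * 163.5
Q_evap = 240.67 kW

240.67


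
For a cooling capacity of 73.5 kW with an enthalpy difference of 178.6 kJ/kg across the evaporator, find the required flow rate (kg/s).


m_dot = Q / dh
m_dot = 73.5 / 178.6
m_dot = 0.4115 kg/s

0.4115


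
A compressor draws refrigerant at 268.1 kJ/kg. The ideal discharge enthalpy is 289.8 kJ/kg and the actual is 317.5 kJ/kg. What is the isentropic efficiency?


dh_ideal = 289.8 - 268.1 = 21.7 kJ/kg
dh_actual = 317.5 - 268.1 = 49.4 kJ/kg
eta_s = dh_ideal / dh_actual = 21.7 / 49.4
eta_s = 0.4393

0.4393


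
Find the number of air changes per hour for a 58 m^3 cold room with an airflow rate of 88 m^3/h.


ACH = flow / volume
ACH = 88 / 58
ACH = 1.517

1.517


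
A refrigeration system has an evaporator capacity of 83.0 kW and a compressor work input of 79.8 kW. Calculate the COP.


COP = Q_evap / W
COP = 83.0 / 79.8
COP = 1.04

1.04


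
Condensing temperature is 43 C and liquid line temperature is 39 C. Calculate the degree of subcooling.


Subcooling = T_cond - T_liquid
Subcooling = 43 - 39
Subcooling = 4 K

4


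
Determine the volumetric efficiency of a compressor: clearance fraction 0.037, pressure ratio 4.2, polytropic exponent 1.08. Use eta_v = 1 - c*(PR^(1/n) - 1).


PR^(1/n) = 4.2^(1/1.08) = 3.77644076
eta_v = 1 - 0.037 * (3.77644076 - 1)
eta_v = 0.8973

0.8973


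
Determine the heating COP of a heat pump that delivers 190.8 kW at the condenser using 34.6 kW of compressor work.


COP_hp = Q_cond / W
COP_hp = 190.8 / 34.6
COP_hp = 5.514

5.514


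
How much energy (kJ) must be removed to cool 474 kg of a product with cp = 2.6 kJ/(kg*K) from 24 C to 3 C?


dT = 24 - (3) = 21 K
Q = m * cp * dT = 474 * 2.6 * 21
Q = 25880 kJ

25880


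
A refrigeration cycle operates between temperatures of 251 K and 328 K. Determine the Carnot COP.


dT = 328 - 251 = 77 K
COP_carnot = T_cold / dT = 251 / 77
COP_carnot = 3.26

3.26


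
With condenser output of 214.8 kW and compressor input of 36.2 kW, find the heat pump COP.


COP_hp = Q_cond / W
COP_hp = 214.8 / 36.2
COP_hp = 5.934

5.934


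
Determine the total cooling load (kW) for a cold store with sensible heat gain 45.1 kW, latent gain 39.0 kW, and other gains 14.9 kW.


Q_total = Q_s + Q_l + Q_misc
Q_total = 45.1 + 39.0 + 14.9
Q_total = 99.0 kW

99.0


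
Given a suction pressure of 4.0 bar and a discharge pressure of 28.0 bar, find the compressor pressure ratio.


PR = P_high / P_low
PR = 28.0 / 4.0
PR = 7.0

7.0


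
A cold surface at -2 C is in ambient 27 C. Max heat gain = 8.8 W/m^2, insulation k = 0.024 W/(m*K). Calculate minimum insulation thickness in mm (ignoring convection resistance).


dT = 27 - (-2) = 29 K
thickness = k * dT / q_max * 1000
thickness = 0.024 * 29 / 8.8 * 1000
thickness = 79.1 mm

79.1


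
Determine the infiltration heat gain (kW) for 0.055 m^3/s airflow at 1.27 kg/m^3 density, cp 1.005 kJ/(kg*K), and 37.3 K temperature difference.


Q = V_dot * rho * cp * dT
Q = 0.055 * 1.27 * 1.005 * 37.3
Q = 2.618 kW

2.618


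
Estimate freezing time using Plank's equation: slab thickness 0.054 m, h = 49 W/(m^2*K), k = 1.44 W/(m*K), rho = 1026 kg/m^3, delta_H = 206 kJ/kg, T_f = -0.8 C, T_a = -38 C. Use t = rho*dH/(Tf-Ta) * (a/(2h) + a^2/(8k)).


dT = -0.8 - (-38) = 37.2 K
term1 = a/(2h) = 0.054/(2*49) = 0.0005510204082
term2 = a^2/(8k) = 0.054^2/(8*1.44) = 0.000253125
t = rho*dH*1000/dT * (term1 + term2)
t = 1026*206*1000/37.2 * (0.0005510204082 + 0.000253125)
t = 4569 s

4569


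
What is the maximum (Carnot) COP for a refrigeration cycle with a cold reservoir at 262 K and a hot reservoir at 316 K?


dT = 316 - 262 = 54 K
COP_carnot = T_cold / dT = 262 / 54
COP_carnot = 4.852

4.852


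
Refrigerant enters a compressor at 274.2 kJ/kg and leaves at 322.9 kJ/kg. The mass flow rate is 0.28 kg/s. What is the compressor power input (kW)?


dh = 322.9 - 274.2 = 48.7 kJ/kg
W = m_dot * dh = 0.28 * 48.7 = 13.64 kW

13.64


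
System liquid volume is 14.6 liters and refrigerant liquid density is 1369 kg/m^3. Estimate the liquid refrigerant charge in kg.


Charge = V * rho / 1000
Charge = 14.6 * 1369 / 1000
Charge = 19.99 kg

19.99


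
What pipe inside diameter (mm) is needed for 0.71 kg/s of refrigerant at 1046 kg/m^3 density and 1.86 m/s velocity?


A = m_dot / (rho * v) = 0.71 / (1046 * 1.86) = 0.0003649334896 m^2
d = sqrt(4*A/pi) * 1000
d = 21.6 mm

21.6


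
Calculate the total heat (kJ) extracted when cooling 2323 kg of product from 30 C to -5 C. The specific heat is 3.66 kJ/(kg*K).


dT = 30 - (-5) = 35 K
Q = m * cp * dT = 2323 * 3.66 * 35
Q = 297576 kJ

297576


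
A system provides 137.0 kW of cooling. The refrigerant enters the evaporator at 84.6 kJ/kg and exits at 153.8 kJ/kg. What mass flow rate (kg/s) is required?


dh = 153.8 - 84.6 = 69.2 kJ/kg
m_dot = Q / dh = 137.0 / 69.2 = 1.9798 kg/s

1.9798


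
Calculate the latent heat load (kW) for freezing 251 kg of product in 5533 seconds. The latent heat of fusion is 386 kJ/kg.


Q_lat = m * h_fg / t
Q_lat = 251 * 386 / 5533
Q_lat = 17.51 kW

17.51


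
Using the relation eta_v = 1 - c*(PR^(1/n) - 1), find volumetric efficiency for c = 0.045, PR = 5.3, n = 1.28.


PR^(1/n) = 5.3^(1/1.28) = 3.67993818
eta_v = 1 - 0.045 * (3.67993818 - 1)
eta_v = 0.8794

0.8794


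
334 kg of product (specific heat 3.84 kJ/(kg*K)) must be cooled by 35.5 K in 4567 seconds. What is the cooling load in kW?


Q = m * cp * dT / t
Q = 334 * 3.84 * 35.5 / 4567
Q = 9.97 kW

9.97


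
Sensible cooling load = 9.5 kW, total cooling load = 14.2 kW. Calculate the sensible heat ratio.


SHR = Q_sensible / Q_total
SHR = 9.5 / 14.2
SHR = 0.669

0.669


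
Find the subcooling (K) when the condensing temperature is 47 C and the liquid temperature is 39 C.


Subcooling = T_cond - T_liquid
Subcooling = 47 - 39
Subcooling = 8 K

8


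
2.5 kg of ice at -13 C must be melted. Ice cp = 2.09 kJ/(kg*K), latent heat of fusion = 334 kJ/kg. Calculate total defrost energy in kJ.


Sensible heat = cp * dT = 2.09 * 13 = 27.17 kJ/kg
Total per kg = 27.17 + 334 = 361.17 kJ/kg
Q = m * total = 2.5 * 361.17
Q = 902.9 kJ

902.9


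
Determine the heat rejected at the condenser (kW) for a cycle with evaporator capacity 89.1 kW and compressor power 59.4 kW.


Q_cond = Q_evap + W
Q_cond = 89.1 + 59.4
Q_cond = 148.5 kW

148.5


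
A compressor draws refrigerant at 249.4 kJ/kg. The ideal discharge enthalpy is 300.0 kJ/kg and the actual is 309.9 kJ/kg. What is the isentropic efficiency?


dh_ideal = 300.0 - 249.4 = 50.6 kJ/kg
dh_actual = 309.9 - 249.4 = 60.5 kJ/kg
eta_s = dh_ideal / dh_actual = 50.6 / 60.5
eta_s = 0.8364

0.8364


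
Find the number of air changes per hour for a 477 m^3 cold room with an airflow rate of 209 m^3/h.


ACH = flow / volume
ACH = 209 / 477
ACH = 0.438

0.438


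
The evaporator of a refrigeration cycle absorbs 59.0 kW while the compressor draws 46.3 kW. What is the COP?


COP = Q_evap / W
COP = 59.0 / 46.3
COP = 1.274

1.274


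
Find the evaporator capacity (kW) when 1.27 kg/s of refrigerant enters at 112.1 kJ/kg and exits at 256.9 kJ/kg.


dh = 256.9 - 112.1 = 144.8 kJ/kg
Q_evap = m_dot * dh = 1.27 * 144.8
Q_evap = 183.9 kW

183.9


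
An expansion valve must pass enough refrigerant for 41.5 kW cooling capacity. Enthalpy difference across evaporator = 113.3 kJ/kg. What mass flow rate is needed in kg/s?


m_dot = Q / dh
m_dot = 41.5 / 113.3
m_dot = 0.3663 kg/s

0.3663


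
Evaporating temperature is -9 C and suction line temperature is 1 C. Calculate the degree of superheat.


Superheat = T_suction - T_evap
Superheat = 1 - (-9)
Superheat = 10 K

10


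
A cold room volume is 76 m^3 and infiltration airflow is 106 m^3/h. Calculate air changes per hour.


ACH = flow / volume
ACH = 106 / 76
ACH = 1.395

1.395


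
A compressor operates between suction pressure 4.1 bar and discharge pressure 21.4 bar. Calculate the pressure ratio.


PR = P_high / P_low
PR = 21.4 / 4.1
PR = 5.22

5.22


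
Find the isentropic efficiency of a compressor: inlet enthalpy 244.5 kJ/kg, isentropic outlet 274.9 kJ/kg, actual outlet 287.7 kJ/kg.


dh_ideal = 274.9 - 244.5 = 30.4 kJ/kg
dh_actual = 287.7 - 244.5 = 43.2 kJ/kg
eta_s = dh_ideal / dh_actual = 30.4 / 43.2
eta_s = 0.7037

0.7037


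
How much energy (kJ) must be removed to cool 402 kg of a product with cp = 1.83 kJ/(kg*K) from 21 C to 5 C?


dT = 21 - (5) = 16 K
Q = m * cp * dT = 402 * 1.83 * 16
Q = 11771 kJ

11771


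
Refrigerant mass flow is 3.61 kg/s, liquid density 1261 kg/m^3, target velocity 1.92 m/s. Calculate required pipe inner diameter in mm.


A = m_dot / (rho * v) = 3.61 / (1261 * 1.92) = 0.001491045467 m^2
d = sqrt(4*A/pi) * 1000
d = 43.6 mm

43.6


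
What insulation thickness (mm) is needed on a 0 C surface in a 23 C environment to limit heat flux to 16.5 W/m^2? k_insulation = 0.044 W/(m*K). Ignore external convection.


dT = 23 - (0) = 23 K
thickness = k * dT / q_max * 1000
thickness = 0.044 * 23 / 16.5 * 1000
thickness = 61.3 mm

61.3


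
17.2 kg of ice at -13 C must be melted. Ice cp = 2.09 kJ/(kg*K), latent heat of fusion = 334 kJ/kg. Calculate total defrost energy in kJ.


Sensible heat = cp * dT = 2.09 * 13 = 27.17 kJ/kg
Total per kg = 27.17 + 334 = 361.17 kJ/kg
Q = m * total = 17.2 * 361.17
Q = 6212.1 kJ

6212.1


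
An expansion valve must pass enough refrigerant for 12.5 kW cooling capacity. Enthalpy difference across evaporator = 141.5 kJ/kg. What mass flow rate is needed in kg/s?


m_dot = Q / dh
m_dot = 12.5 / 141.5
m_dot = 0.0883 kg/s

0.0883


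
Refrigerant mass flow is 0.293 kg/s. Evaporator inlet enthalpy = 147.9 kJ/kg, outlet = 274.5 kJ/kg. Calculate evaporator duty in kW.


dh = 274.5 - 147.9 = 126.6 kJ/kg
Q_evap = m_dot * dh = 0.293 * 126.6
Q_evap = 37.09 kW

37.09


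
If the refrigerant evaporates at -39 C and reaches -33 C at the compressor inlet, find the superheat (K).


Superheat = T_suction - T_evap
Superheat = -33 - (-39)
Superheat = 6 K

6


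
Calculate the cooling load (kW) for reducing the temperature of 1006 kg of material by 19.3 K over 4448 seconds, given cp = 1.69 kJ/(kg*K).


Q = m * cp * dT / t
Q = 1006 * 1.69 * 19.3 / 4448
Q = 7.377 kW

7.377


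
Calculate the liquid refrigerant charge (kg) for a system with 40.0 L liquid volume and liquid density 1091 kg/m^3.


Charge = V * rho / 1000
Charge = 40.0 * 1091 / 1000
Charge = 43.64 kg

43.64


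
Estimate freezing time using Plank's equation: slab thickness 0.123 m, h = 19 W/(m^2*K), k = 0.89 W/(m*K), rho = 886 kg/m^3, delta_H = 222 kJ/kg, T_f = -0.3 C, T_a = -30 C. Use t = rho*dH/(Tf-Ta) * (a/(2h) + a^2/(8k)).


dT = -0.3 - (-30) = 29.7 K
term1 = a/(2h) = 0.123/(2*19) = 0.003236842105
term2 = a^2/(8k) = 0.123^2/(8*0.89) = 0.002124859551
t = rho*dH*1000/dT * (term1 + term2)
t = 886*222*1000/29.7 * (0.003236842105 + 0.002124859551)
t = 35509 s

35509


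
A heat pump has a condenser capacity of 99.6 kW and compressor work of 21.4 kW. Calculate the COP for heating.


COP_hp = Q_cond / W
COP_hp = 99.6 / 21.4
COP_hp = 4.654

4.654


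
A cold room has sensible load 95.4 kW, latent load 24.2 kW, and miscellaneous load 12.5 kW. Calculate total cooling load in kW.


Q_total = Q_s + Q_l + Q_misc
Q_total = 95.4 + 24.2 + 12.5
Q_total = 132.1 kW

132.1


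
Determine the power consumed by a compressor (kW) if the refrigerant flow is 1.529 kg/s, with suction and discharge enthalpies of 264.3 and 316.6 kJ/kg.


dh = 316.6 - 264.3 = 52.3 kJ/kg
W = m_dot * dh = 1.529 * 52.3 = 79.97 kW

79.97


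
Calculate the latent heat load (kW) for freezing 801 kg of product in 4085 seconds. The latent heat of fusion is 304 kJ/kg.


Q_lat = m * h_fg / t
Q_lat = 801 * 304 / 4085
Q_lat = 59.61 kW

59.61


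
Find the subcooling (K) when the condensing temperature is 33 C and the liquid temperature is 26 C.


Subcooling = T_cond - T_liquid
Subcooling = 33 - 26
Subcooling = 7 K

7


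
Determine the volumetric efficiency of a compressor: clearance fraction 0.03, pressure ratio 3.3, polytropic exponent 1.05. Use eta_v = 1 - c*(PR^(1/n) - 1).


PR^(1/n) = 3.3^(1/1.05) = 3.11761728
eta_v = 1 - 0.03 * (3.11761728 - 1)
eta_v = 0.9365

0.9365


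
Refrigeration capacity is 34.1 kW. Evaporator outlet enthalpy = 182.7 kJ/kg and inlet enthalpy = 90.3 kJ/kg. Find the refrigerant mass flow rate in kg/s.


dh = 182.7 - 90.3 = 92.4 kJ/kg
m_dot = Q / dh = 34.1 / 92.4 = 0.369 kg/s

0.369


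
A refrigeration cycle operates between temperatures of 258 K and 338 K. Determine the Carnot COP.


dT = 338 - 258 = 80 K
COP_carnot = T_cold / dT = 258 / 80
COP_carnot = 3.225

3.225


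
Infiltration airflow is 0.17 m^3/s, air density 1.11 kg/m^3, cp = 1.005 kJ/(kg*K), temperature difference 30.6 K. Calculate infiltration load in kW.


Q = V_dot * rho * cp * dT
Q = 0.17 * 1.11 * 1.005 * 30.6
Q = 5.803 kW

5.803


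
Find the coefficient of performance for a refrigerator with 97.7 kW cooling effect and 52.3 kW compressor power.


COP = Q_evap / W
COP = 97.7 / 52.3
COP = 1.868

1.868
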